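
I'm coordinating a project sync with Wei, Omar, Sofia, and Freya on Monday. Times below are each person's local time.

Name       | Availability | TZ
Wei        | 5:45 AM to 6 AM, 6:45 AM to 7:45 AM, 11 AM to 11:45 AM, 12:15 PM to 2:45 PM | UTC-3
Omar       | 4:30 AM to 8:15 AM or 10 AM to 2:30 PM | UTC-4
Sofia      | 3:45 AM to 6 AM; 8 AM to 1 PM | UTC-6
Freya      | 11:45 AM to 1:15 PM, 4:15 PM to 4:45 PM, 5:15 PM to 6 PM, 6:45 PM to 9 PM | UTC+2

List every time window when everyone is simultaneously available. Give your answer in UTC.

Wei in UTC: 08:45-09:00, 09:45-10:45, 14:00-14:45, 15:15-17:45 (add 3h to convert from UTC-3).
Omar in UTC: 08:30-12:15, 14:00-18:30 (add 4h to convert from UTC-4).
Sofia in UTC: 09:45-12:00, 14:00-19:00 (add 6h to convert from UTC-6).
Freya in UTC: 09:45-11:15, 14:15-14:45, 15:15-16:00, 16:45-19:00 (subtract 2h to convert from UTC+2).
Wei ∩ Omar: 08:45-09:00, 09:45-10:45, 14:00-14:45, 15:15-17:45.
Wei ∩ Omar ∩ Sofia: 09:45-10:45, 14:00-14:45, 15:15-17:45.
Wei ∩ Omar ∩ Sofia ∩ Freya: 09:45-10:45, 14:15-14:45, 15:15-16:00, 16:45-17:45.
Those are the intersection windows.

09:45-10:45, 14:15-14:45, 15:15-16:00, 16:45-17:45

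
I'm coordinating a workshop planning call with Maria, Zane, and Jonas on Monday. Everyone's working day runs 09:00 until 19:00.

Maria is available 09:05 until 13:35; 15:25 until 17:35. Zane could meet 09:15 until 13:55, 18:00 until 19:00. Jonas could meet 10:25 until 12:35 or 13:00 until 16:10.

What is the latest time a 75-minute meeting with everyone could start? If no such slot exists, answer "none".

Maria ∩ Zane: 09:15-13:35.
Maria ∩ Zane ∩ Jonas: 10:25-12:35, 13:00-13:35.
Those are the intersection windows.
The last common window of at least 75 minutes is 10:25-12:35; a 75-minute meeting can start as late as 11:20 and still end by 12:35.

11:20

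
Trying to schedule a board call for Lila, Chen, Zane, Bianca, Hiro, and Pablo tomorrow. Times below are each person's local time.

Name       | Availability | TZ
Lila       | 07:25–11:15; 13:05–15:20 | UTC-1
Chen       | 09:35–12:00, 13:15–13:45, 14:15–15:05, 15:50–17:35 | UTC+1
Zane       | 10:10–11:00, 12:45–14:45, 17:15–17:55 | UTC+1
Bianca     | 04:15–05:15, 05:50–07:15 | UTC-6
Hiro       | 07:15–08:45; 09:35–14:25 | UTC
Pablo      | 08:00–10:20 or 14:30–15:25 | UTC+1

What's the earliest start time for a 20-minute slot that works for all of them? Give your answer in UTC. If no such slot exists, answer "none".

none

Lila in UTC: 08:25-12:15, 14:05-16:20 (add 1h to convert from UTC-1).
Chen in UTC: 08:35-11:00, 12:15-12:45, 13:15-14:05, 14:50-16:35 (subtract 1h to convert from UTC+1).
Zane in UTC: 09:10-10:00, 11:45-13:45, 16:15-16:55 (subtract 1h to convert from UTC+1).
Bianca in UTC: 10:15-11:15, 11:50-13:15 (add 6h to convert from UTC-6).
Hiro in UTC: 07:15-08:45, 09:35-14:25.
Pablo in UTC: 07:00-09:20, 13:30-14:25 (subtract 1h to convert from UTC+1).
Lila ∩ Chen: 08:35-11:00, 14:50-16:20.
Lila ∩ Chen ∩ Zane: 09:10-10:00, 16:15-16:20.
Lila ∩ Chen ∩ Zane ∩ Bianca: ∅.
Lila ∩ Chen ∩ Zane ∩ Bianca ∩ Hiro: ∅.
Lila ∩ Chen ∩ Zane ∩ Bianca ∩ Hiro ∩ Pablo: ∅.
There is no time when everyone is free.
No common window is at least 20 minutes long.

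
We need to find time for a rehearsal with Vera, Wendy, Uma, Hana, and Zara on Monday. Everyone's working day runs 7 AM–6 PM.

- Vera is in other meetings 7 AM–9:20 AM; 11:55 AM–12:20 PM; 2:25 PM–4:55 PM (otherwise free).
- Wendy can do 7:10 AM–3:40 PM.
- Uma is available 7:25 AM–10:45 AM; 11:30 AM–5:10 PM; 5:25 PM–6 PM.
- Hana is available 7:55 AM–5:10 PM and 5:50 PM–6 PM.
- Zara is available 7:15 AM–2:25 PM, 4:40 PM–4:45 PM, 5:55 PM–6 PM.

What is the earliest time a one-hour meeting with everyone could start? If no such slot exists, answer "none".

Vera free: 09:20-11:55, 12:20-14:25, 16:55-18:00 (invert busy blocks within the working day).
Wendy free: 07:10-15:40.
Uma free: 07:25-10:45, 11:30-17:10, 17:25-18:00.
Hana free: 07:55-17:10, 17:50-18:00.
Zara free: 07:15-14:25, 16:40-16:45, 17:55-18:00.
Vera ∩ Wendy: 09:20-11:55, 12:20-14:25.
Vera ∩ Wendy ∩ Uma: 09:20-10:45, 11:30-11:55, 12:20-14:25.
Vera ∩ Wendy ∩ Uma ∩ Hana: 09:20-10:45, 11:30-11:55, 12:20-14:25.
Vera ∩ Wendy ∩ Uma ∩ Hana ∩ Zara: 09:20-10:45, 11:30-11:55, 12:20-14:25.
The first common window of at least 60 minutes is 09:20-10:45, so the earliest start is 09:20.

09:20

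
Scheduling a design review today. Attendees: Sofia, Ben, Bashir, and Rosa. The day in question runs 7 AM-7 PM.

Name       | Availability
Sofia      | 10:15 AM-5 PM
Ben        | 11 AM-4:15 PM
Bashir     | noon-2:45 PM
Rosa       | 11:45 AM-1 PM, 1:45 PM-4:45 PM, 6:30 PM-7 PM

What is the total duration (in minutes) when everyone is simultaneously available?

120

Sofia ∩ Ben: 11:00-16:15.
Sofia ∩ Ben ∩ Bashir: 12:00-14:45.
Sofia ∩ Ben ∩ Bashir ∩ Rosa: 12:00-13:00, 13:45-14:45.
Those are the intersection windows.
Summing the common windows: 60 + 60 = 120 minutes.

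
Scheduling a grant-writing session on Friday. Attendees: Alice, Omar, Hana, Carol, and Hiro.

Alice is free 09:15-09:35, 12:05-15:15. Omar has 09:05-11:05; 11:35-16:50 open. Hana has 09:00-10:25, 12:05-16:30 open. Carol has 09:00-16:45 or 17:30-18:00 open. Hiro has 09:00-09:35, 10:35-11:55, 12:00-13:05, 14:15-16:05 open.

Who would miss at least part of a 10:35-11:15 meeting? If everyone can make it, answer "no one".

Alice: not fully free for 10:35-11:15. Omar: not fully free for 10:35-11:15. Hana: not fully free for 10:35-11:15. Carol: free for 10:35-11:15. Hiro: free for 10:35-11:15.

Alice, Hana, Omar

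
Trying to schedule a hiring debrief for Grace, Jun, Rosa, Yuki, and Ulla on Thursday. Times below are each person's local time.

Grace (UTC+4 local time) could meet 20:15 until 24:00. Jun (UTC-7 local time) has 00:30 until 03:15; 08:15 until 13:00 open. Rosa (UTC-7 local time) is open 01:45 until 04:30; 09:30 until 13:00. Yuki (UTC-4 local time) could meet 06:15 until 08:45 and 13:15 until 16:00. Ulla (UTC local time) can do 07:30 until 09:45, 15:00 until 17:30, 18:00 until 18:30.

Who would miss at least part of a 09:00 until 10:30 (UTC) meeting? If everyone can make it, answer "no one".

Grace, Jun, Ulla, Yuki

Grace in UTC: 16:15-20:00 (subtract 4h to convert from UTC+4).
Jun in UTC: 07:30-10:15, 15:15-20:00 (add 7h to convert from UTC-7).
Rosa in UTC: 08:45-11:30, 16:30-20:00 (add 7h to convert from UTC-7).
Yuki in UTC: 10:15-12:45, 17:15-20:00 (add 4h to convert from UTC-4).
Ulla in UTC: 07:30-09:45, 15:00-17:30, 18:00-18:30.
Grace: not fully free for 09:00-10:30. Jun: not fully free for 09:00-10:30. Rosa: free for 09:00-10:30. Yuki: not fully free for 09:00-10:30. Ulla: not fully free for 09:00-10:30.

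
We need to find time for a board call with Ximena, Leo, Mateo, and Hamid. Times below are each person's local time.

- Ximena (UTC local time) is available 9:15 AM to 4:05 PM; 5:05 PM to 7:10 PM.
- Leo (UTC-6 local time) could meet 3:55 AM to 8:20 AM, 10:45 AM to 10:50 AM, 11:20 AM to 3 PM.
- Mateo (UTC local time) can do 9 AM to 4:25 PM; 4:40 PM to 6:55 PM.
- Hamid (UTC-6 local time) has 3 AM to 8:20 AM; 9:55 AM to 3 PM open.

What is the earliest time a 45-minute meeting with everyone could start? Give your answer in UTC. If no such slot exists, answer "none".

Ximena in UTC: 09:15-16:05, 17:05-19:10.
Leo in UTC: 09:55-14:20, 16:45-16:50, 17:20-21:00 (add 6h to convert from UTC-6).
Mateo in UTC: 09:00-16:25, 16:40-18:55.
Hamid in UTC: 09:00-14:20, 15:55-21:00 (add 6h to convert from UTC-6).
Ximena ∩ Leo: 09:55-14:20, 17:20-19:10.
Ximena ∩ Leo ∩ Mateo: 09:55-14:20, 17:20-18:55.
Ximena ∩ Leo ∩ Mateo ∩ Hamid: 09:55-14:20, 17:20-18:55.
The first common window of at least 45 minutes is 09:55-14:20, so the earliest start is 09:55.

09:55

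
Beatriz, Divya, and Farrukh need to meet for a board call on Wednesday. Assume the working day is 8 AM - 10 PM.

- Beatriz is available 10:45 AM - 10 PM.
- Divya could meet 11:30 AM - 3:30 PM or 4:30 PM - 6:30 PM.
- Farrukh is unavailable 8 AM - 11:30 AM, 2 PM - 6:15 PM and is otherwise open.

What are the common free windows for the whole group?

11:30-14:00, 18:15-18:30

Beatriz free: 10:45-22:00.
Divya free: 11:30-15:30, 16:30-18:30.
Farrukh free: 11:30-14:00, 18:15-22:00 (invert busy blocks within the working day).
Beatriz ∩ Divya: 11:30-15:30, 16:30-18:30.
Beatriz ∩ Divya ∩ Farrukh: 11:30-14:00, 18:15-18:30.
Those are the intersection windows.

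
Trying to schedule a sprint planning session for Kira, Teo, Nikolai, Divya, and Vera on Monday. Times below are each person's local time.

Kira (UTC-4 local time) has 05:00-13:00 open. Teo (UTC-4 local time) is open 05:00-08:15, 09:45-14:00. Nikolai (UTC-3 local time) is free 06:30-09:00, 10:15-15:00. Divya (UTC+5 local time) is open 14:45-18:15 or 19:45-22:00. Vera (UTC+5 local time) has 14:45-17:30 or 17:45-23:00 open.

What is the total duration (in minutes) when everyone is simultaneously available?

Kira in UTC: 09:00-17:00 (add 4h to convert from UTC-4).
Teo in UTC: 09:00-12:15, 13:45-18:00 (add 4h to convert from UTC-4).
Nikolai in UTC: 09:30-12:00, 13:15-18:00 (add 3h to convert from UTC-3).
Divya in UTC: 09:45-13:15, 14:45-17:00 (subtract 5h to convert from UTC+5).
Vera in UTC: 09:45-12:30, 12:45-18:00 (subtract 5h to convert from UTC+5).
Kira ∩ Teo: 09:00-12:15, 13:45-17:00.
Kira ∩ Teo ∩ Nikolai: 09:30-12:00, 13:45-17:00.
Kira ∩ Teo ∩ Nikolai ∩ Divya: 09:45-12:00, 14:45-17:00.
Kira ∩ Teo ∩ Nikolai ∩ Divya ∩ Vera: 09:45-12:00, 14:45-17:00.
Summing the common windows: 135 + 135 = 270 minutes.

270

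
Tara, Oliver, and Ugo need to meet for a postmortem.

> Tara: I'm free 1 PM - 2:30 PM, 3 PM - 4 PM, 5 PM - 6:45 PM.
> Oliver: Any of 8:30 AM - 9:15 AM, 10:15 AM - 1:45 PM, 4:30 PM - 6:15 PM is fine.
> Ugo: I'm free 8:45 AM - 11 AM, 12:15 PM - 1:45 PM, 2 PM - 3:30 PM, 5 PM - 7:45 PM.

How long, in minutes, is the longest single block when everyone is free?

75

Tara ∩ Oliver: 13:00-13:45, 17:00-18:15.
Tara ∩ Oliver ∩ Ugo: 13:00-13:45, 17:00-18:15.
Those are the intersection windows.
The longest is 17:00-18:15 at 75 minutes.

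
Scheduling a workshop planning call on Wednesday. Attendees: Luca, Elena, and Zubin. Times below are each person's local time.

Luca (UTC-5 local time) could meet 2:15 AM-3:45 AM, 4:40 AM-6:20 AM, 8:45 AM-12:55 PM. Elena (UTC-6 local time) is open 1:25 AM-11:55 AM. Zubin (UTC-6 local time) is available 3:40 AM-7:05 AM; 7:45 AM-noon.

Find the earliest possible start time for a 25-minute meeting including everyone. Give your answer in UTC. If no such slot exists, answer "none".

09:40

Luca in UTC: 07:15-08:45, 09:40-11:20, 13:45-17:55 (add 5h to convert from UTC-5).
Elena in UTC: 07:25-17:55 (add 6h to convert from UTC-6).
Zubin in UTC: 09:40-13:05, 13:45-18:00 (add 6h to convert from UTC-6).
Luca ∩ Elena: 07:25-08:45, 09:40-11:20, 13:45-17:55.
Luca ∩ Elena ∩ Zubin: 09:40-11:20, 13:45-17:55.
Those are the intersection windows.
The first common window of at least 25 minutes is 09:40-11:20, so the earliest start is 09:40.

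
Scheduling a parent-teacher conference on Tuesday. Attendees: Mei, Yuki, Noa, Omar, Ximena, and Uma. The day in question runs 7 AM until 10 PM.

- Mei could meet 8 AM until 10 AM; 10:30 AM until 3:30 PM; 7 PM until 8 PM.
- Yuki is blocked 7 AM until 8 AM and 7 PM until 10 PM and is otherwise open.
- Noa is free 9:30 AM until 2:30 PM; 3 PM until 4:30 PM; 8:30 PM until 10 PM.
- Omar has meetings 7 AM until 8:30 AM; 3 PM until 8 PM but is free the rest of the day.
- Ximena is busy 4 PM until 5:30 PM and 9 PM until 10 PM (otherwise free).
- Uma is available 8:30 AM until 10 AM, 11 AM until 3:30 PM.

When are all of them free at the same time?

Mei free: 08:00-10:00, 10:30-15:30, 19:00-20:00.
Yuki free: 08:00-19:00 (invert busy blocks within the working day).
Noa free: 09:30-14:30, 15:00-16:30, 20:30-22:00.
Omar free: 08:30-15:00, 20:00-22:00 (invert busy blocks within the working day).
Ximena free: 07:00-16:00, 17:30-21:00 (invert busy blocks within the working day).
Uma free: 08:30-10:00, 11:00-15:30.
Mei ∩ Yuki: 08:00-10:00, 10:30-15:30.
Mei ∩ Yuki ∩ Noa: 09:30-10:00, 10:30-14:30, 15:00-15:30.
Mei ∩ Yuki ∩ Noa ∩ Omar: 09:30-10:00, 10:30-14:30.
Mei ∩ Yuki ∩ Noa ∩ Omar ∩ Ximena: 09:30-10:00, 10:30-14:30.
Mei ∩ Yuki ∩ Noa ∩ Omar ∩ Ximena ∩ Uma: 09:30-10:00, 11:00-14:30.

09:30-10:00, 11:00-14:30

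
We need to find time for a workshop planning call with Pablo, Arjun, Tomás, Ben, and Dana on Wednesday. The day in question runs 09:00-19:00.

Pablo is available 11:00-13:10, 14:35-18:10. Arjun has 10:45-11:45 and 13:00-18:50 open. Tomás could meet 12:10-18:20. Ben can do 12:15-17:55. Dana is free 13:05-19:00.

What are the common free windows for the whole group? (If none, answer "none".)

Pablo ∩ Arjun: 11:00-11:45, 13:00-13:10, 14:35-18:10.
Pablo ∩ Arjun ∩ Tomás: 13:00-13:10, 14:35-18:10.
Pablo ∩ Arjun ∩ Tomás ∩ Ben: 13:00-13:10, 14:35-17:55.
Pablo ∩ Arjun ∩ Tomás ∩ Ben ∩ Dana: 13:05-13:10, 14:35-17:55.
So the common availability across everyone is 13:05-13:10, 14:35-17:55.

13:05-13:10, 14:35-17:55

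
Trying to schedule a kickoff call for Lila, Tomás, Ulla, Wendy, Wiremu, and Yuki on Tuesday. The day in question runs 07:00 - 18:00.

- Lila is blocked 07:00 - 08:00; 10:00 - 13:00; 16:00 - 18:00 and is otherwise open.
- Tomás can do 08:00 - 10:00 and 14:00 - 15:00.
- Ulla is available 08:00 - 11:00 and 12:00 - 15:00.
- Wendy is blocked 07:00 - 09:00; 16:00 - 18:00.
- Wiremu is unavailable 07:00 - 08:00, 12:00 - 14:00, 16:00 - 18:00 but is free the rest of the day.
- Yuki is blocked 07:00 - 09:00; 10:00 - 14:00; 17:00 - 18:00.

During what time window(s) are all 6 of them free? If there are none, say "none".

Lila free: 08:00-10:00, 13:00-16:00 (invert busy blocks within the working day).
Tomás free: 08:00-10:00, 14:00-15:00.
Ulla free: 08:00-11:00, 12:00-15:00.
Wendy free: 09:00-16:00 (invert busy blocks within the working day).
Wiremu free: 08:00-12:00, 14:00-16:00 (invert busy blocks within the working day).
Yuki free: 09:00-10:00, 14:00-17:00 (invert busy blocks within the working day).
Lila ∩ Tomás: 08:00-10:00, 14:00-15:00.
Lila ∩ Tomás ∩ Ulla: 08:00-10:00, 14:00-15:00.
Lila ∩ Tomás ∩ Ulla ∩ Wendy: 09:00-10:00, 14:00-15:00.
Lila ∩ Tomás ∩ Ulla ∩ Wendy ∩ Wiremu: 09:00-10:00, 14:00-15:00.
Lila ∩ Tomás ∩ Ulla ∩ Wendy ∩ Wiremu ∩ Yuki: 09:00-10:00, 14:00-15:00.

09:00-10:00, 14:00-15:00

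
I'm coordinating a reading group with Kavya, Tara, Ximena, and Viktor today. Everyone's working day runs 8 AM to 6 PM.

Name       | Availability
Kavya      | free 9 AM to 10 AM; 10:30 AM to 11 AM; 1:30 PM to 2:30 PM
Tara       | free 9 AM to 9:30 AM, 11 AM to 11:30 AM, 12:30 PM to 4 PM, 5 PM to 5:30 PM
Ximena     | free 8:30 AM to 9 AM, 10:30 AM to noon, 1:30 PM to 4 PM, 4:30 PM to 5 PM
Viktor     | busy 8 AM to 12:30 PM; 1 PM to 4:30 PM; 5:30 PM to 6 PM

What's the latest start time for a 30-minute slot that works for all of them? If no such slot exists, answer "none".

none

Kavya free: 09:00-10:00, 10:30-11:00, 13:30-14:30.
Tara free: 09:00-09:30, 11:00-11:30, 12:30-16:00, 17:00-17:30.
Ximena free: 08:30-09:00, 10:30-12:00, 13:30-16:00, 16:30-17:00.
Viktor free: 12:30-13:00, 16:30-17:30 (invert busy blocks within the working day).
Kavya ∩ Tara: 09:00-09:30, 13:30-14:30.
Kavya ∩ Tara ∩ Ximena: 13:30-14:30.
Kavya ∩ Tara ∩ Ximena ∩ Viktor: ∅.
There is no time when everyone is free.
No common window is at least 30 minutes long.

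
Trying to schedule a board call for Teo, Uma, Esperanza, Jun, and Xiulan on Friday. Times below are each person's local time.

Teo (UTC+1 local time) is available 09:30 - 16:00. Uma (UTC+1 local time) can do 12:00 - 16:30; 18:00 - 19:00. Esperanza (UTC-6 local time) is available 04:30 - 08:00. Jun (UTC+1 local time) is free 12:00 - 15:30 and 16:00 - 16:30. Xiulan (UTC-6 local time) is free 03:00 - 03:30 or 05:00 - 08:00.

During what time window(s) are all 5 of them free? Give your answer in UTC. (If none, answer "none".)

Teo in UTC: 08:30-15:00 (subtract 1h to convert from UTC+1).
Uma in UTC: 11:00-15:30, 17:00-18:00 (subtract 1h to convert from UTC+1).
Esperanza in UTC: 10:30-14:00 (add 6h to convert from UTC-6).
Jun in UTC: 11:00-14:30, 15:00-15:30 (subtract 1h to convert from UTC+1).
Xiulan in UTC: 09:00-09:30, 11:00-14:00 (add 6h to convert from UTC-6).
Teo ∩ Uma: 11:00-15:00.
Teo ∩ Uma ∩ Esperanza: 11:00-14:00.
Teo ∩ Uma ∩ Esperanza ∩ Jun: 11:00-14:00.
Teo ∩ Uma ∩ Esperanza ∩ Jun ∩ Xiulan: 11:00-14:00.

11:00-14:00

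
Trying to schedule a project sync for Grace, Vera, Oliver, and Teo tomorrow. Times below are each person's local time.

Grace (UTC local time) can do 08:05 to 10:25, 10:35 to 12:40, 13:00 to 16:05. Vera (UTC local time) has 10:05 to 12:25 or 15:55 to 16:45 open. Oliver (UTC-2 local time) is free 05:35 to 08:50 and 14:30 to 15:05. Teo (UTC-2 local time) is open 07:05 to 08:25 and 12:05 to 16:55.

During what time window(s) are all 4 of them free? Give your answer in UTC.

Grace in UTC: 08:05-10:25, 10:35-12:40, 13:00-16:05.
Vera in UTC: 10:05-12:25, 15:55-16:45.
Oliver in UTC: 07:35-10:50, 16:30-17:05 (add 2h to convert from UTC-2).
Teo in UTC: 09:05-10:25, 14:05-18:55 (add 2h to convert from UTC-2).
Grace ∩ Vera: 10:05-10:25, 10:35-12:25, 15:55-16:05.
Grace ∩ Vera ∩ Oliver: 10:05-10:25, 10:35-10:50.
Grace ∩ Vera ∩ Oliver ∩ Teo: 10:05-10:25.
Those are the intersection windows.

10:05-10:25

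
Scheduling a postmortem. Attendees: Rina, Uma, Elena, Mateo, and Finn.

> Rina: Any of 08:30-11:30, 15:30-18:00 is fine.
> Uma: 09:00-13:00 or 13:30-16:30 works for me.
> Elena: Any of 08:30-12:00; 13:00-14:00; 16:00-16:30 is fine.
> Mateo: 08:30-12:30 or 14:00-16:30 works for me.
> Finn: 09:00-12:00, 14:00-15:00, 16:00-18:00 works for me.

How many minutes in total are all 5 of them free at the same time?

Rina ∩ Uma: 09:00-11:30, 15:30-16:30.
Rina ∩ Uma ∩ Elena: 09:00-11:30, 16:00-16:30.
Rina ∩ Uma ∩ Elena ∩ Mateo: 09:00-11:30, 16:00-16:30.
Rina ∩ Uma ∩ Elena ∩ Mateo ∩ Finn: 09:00-11:30, 16:00-16:30.
Summing the common windows: 150 + 30 = 180 minutes.

180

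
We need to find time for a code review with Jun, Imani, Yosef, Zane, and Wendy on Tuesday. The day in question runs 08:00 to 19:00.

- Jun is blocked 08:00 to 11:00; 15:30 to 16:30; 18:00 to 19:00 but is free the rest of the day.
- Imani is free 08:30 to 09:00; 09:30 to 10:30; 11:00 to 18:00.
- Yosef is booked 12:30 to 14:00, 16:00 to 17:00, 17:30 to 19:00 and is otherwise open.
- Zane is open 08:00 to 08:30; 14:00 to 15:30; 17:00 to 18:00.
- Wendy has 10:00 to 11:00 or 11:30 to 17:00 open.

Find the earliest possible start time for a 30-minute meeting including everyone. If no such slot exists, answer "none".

Jun free: 11:00-15:30, 16:30-18:00 (invert busy blocks within the working day).
Imani free: 08:30-09:00, 09:30-10:30, 11:00-18:00.
Yosef free: 08:00-12:30, 14:00-16:00, 17:00-17:30 (invert busy blocks within the working day).
Zane free: 08:00-08:30, 14:00-15:30, 17:00-18:00.
Wendy free: 10:00-11:00, 11:30-17:00.
Jun ∩ Imani: 11:00-15:30, 16:30-18:00.
Jun ∩ Imani ∩ Yosef: 11:00-12:30, 14:00-15:30, 17:00-17:30.
Jun ∩ Imani ∩ Yosef ∩ Zane: 14:00-15:30, 17:00-17:30.
Jun ∩ Imani ∩ Yosef ∩ Zane ∩ Wendy: 14:00-15:30.
The first common window of at least 30 minutes is 14:00-15:30, so the earliest start is 14:00.

14:00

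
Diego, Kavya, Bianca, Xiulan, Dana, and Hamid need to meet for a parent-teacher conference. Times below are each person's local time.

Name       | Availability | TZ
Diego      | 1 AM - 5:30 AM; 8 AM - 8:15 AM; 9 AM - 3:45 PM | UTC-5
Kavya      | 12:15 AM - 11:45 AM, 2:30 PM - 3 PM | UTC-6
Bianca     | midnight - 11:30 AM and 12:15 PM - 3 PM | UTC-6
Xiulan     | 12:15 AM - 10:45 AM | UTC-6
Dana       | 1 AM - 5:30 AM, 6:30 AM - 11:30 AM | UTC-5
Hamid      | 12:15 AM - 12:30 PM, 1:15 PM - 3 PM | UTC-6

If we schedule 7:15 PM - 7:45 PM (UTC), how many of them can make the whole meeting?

3

Diego in UTC: 06:00-10:30, 13:00-13:15, 14:00-20:45 (add 5h to convert from UTC-5).
Kavya in UTC: 06:15-17:45, 20:30-21:00 (add 6h to convert from UTC-6).
Bianca in UTC: 06:00-17:30, 18:15-21:00 (add 6h to convert from UTC-6).
Xiulan in UTC: 06:15-16:45 (add 6h to convert from UTC-6).
Dana in UTC: 06:00-10:30, 11:30-16:30 (add 5h to convert from UTC-5).
Hamid in UTC: 06:15-18:30, 19:15-21:00 (add 6h to convert from UTC-6).
Diego, Bianca, and Hamid can make the full 19:15-19:45 slot — that's 3.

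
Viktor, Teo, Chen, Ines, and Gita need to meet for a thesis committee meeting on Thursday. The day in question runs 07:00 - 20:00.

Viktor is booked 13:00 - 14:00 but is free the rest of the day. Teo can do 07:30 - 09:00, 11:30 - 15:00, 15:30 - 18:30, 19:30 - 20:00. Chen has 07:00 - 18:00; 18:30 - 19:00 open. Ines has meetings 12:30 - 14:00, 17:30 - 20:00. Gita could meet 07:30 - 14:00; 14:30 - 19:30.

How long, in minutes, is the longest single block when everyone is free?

120

Viktor free: 07:00-13:00, 14:00-20:00 (invert busy blocks within the working day).
Teo free: 07:30-09:00, 11:30-15:00, 15:30-18:30, 19:30-20:00.
Chen free: 07:00-18:00, 18:30-19:00.
Ines free: 07:00-12:30, 14:00-17:30 (invert busy blocks within the working day).
Gita free: 07:30-14:00, 14:30-19:30.
Viktor ∩ Teo: 07:30-09:00, 11:30-13:00, 14:00-15:00, 15:30-18:30, 19:30-20:00.
Viktor ∩ Teo ∩ Chen: 07:30-09:00, 11:30-13:00, 14:00-15:00, 15:30-18:00.
Viktor ∩ Teo ∩ Chen ∩ Ines: 07:30-09:00, 11:30-12:30, 14:00-15:00, 15:30-17:30.
Viktor ∩ Teo ∩ Chen ∩ Ines ∩ Gita: 07:30-09:00, 11:30-12:30, 14:30-15:00, 15:30-17:30.
The longest is 15:30-17:30 at 120 minutes.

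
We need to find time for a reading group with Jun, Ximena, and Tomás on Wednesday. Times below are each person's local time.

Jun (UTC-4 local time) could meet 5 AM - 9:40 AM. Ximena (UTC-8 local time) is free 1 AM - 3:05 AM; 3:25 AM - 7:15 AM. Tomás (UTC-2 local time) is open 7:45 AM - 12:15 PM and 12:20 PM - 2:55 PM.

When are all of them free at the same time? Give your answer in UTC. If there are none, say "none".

09:45-11:05, 11:25-13:40

Jun in UTC: 09:00-13:40 (add 4h to convert from UTC-4).
Ximena in UTC: 09:00-11:05, 11:25-15:15 (add 8h to convert from UTC-8).
Tomás in UTC: 09:45-14:15, 14:20-16:55 (add 2h to convert from UTC-2).
Jun ∩ Ximena: 09:00-11:05, 11:25-13:40.
Jun ∩ Ximena ∩ Tomás: 09:45-11:05, 11:25-13:40.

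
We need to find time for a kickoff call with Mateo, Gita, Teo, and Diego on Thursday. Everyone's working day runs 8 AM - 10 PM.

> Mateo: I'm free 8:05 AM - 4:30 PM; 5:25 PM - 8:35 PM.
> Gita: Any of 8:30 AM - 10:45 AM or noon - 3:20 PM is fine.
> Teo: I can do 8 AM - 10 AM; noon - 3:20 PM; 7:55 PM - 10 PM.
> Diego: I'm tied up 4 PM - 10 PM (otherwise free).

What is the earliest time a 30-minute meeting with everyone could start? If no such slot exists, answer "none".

Mateo free: 08:05-16:30, 17:25-20:35.
Gita free: 08:30-10:45, 12:00-15:20.
Teo free: 08:00-10:00, 12:00-15:20, 19:55-22:00.
Diego free: 08:00-16:00 (invert busy blocks within the working day).
Mateo ∩ Gita: 08:30-10:45, 12:00-15:20.
Mateo ∩ Gita ∩ Teo: 08:30-10:00, 12:00-15:20.
Mateo ∩ Gita ∩ Teo ∩ Diego: 08:30-10:00, 12:00-15:20.
The first common window of at least 30 minutes is 08:30-10:00, so the earliest start is 08:30.

08:30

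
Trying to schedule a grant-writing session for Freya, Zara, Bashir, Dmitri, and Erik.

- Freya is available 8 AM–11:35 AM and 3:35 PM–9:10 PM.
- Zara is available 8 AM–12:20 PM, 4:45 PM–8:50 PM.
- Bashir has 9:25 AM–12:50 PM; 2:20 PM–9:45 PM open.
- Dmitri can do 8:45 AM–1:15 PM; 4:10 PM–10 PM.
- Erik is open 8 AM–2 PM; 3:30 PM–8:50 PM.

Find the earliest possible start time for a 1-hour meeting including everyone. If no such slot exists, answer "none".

09:25

Freya ∩ Zara: 08:00-11:35, 16:45-20:50.
Freya ∩ Zara ∩ Bashir: 09:25-11:35, 16:45-20:50.
Freya ∩ Zara ∩ Bashir ∩ Dmitri: 09:25-11:35, 16:45-20:50.
Freya ∩ Zara ∩ Bashir ∩ Dmitri ∩ Erik: 09:25-11:35, 16:45-20:50.
The first common window of at least 60 minutes is 09:25-11:35, so the earliest start is 09:25.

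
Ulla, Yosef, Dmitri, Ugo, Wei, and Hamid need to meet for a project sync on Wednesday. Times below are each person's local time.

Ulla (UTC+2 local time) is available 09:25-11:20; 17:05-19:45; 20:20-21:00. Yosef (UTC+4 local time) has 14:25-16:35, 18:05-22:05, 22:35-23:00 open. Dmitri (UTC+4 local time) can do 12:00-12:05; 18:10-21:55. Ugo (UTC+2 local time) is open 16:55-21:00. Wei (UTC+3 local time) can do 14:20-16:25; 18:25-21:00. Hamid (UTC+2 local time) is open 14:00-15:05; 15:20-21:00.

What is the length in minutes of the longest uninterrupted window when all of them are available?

140

Ulla in UTC: 07:25-09:20, 15:05-17:45, 18:20-19:00 (subtract 2h to convert from UTC+2).
Yosef in UTC: 10:25-12:35, 14:05-18:05, 18:35-19:00 (subtract 4h to convert from UTC+4).
Dmitri in UTC: 08:00-08:05, 14:10-17:55 (subtract 4h to convert from UTC+4).
Ugo in UTC: 14:55-19:00 (subtract 2h to convert from UTC+2).
Wei in UTC: 11:20-13:25, 15:25-18:00 (subtract 3h to convert from UTC+3).
Hamid in UTC: 12:00-13:05, 13:20-19:00 (subtract 2h to convert from UTC+2).
Ulla ∩ Yosef: 15:05-17:45, 18:35-19:00.
Ulla ∩ Yosef ∩ Dmitri: 15:05-17:45.
Ulla ∩ Yosef ∩ Dmitri ∩ Ugo: 15:05-17:45.
Ulla ∩ Yosef ∩ Dmitri ∩ Ugo ∩ Wei: 15:25-17:45.
Ulla ∩ Yosef ∩ Dmitri ∩ Ugo ∩ Wei ∩ Hamid: 15:25-17:45.
The longest is 15:25-17:45 at 140 minutes.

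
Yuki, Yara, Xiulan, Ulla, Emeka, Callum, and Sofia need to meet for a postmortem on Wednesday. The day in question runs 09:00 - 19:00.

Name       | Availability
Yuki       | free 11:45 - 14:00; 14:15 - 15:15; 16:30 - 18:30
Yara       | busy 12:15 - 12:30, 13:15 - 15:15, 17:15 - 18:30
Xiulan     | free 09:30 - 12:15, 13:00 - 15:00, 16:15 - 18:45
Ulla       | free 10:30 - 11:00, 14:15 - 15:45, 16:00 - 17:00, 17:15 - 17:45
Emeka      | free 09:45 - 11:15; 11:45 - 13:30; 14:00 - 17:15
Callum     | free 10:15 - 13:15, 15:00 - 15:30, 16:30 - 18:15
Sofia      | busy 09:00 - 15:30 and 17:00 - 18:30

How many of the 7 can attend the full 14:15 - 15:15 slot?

Yuki free: 11:45-14:00, 14:15-15:15, 16:30-18:30.
Yara free: 09:00-12:15, 12:30-13:15, 15:15-17:15, 18:30-19:00 (invert busy blocks within the working day).
Xiulan free: 09:30-12:15, 13:00-15:00, 16:15-18:45.
Ulla free: 10:30-11:00, 14:15-15:45, 16:00-17:00, 17:15-17:45.
Emeka free: 09:45-11:15, 11:45-13:30, 14:00-17:15.
Callum free: 10:15-13:15, 15:00-15:30, 16:30-18:15.
Sofia free: 15:30-17:00, 18:30-19:00 (invert busy blocks within the working day).
Yuki, Ulla, and Emeka can make the full 14:15-15:15 slot — that's 3.

3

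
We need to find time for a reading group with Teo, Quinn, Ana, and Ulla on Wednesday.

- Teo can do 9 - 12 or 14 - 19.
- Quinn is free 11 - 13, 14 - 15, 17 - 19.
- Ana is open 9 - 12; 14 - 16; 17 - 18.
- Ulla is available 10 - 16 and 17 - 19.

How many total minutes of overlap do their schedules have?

180

Teo ∩ Quinn: 11:00-12:00, 14:00-15:00, 17:00-19:00.
Teo ∩ Quinn ∩ Ana: 11:00-12:00, 14:00-15:00, 17:00-18:00.
Teo ∩ Quinn ∩ Ana ∩ Ulla: 11:00-12:00, 14:00-15:00, 17:00-18:00.
Summing the common windows: 60 + 60 + 60 = 180 minutes.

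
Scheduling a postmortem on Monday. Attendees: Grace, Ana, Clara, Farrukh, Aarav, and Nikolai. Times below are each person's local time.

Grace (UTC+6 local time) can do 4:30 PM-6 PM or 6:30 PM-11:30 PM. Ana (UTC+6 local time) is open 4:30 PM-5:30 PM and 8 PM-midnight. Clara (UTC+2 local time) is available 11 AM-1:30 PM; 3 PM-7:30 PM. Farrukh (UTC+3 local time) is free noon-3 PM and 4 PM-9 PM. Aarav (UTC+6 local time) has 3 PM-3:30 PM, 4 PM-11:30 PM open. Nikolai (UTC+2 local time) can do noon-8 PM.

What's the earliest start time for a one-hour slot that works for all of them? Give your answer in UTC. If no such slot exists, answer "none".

10:30

Grace in UTC: 10:30-12:00, 12:30-17:30 (subtract 6h to convert from UTC+6).
Ana in UTC: 10:30-11:30, 14:00-18:00 (subtract 6h to convert from UTC+6).
Clara in UTC: 09:00-11:30, 13:00-17:30 (subtract 2h to convert from UTC+2).
Farrukh in UTC: 09:00-12:00, 13:00-18:00 (subtract 3h to convert from UTC+3).
Aarav in UTC: 09:00-09:30, 10:00-17:30 (subtract 6h to convert from UTC+6).
Nikolai in UTC: 10:00-18:00 (subtract 2h to convert from UTC+2).
Grace ∩ Ana: 10:30-11:30, 14:00-17:30.
Grace ∩ Ana ∩ Clara: 10:30-11:30, 14:00-17:30.
Grace ∩ Ana ∩ Clara ∩ Farrukh: 10:30-11:30, 14:00-17:30.
Grace ∩ Ana ∩ Clara ∩ Farrukh ∩ Aarav: 10:30-11:30, 14:00-17:30.
Grace ∩ Ana ∩ Clara ∩ Farrukh ∩ Aarav ∩ Nikolai: 10:30-11:30, 14:00-17:30.
The first common window of at least 60 minutes is 10:30-11:30, so the earliest start is 10:30.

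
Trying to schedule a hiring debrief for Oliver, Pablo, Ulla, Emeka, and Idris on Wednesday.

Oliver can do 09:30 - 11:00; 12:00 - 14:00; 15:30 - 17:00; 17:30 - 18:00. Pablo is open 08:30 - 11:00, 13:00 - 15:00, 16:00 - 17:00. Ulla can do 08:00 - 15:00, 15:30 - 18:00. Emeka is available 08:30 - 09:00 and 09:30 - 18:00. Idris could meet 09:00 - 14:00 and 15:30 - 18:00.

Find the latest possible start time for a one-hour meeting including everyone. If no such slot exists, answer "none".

16:00

Oliver ∩ Pablo: 09:30-11:00, 13:00-14:00, 16:00-17:00.
Oliver ∩ Pablo ∩ Ulla: 09:30-11:00, 13:00-14:00, 16:00-17:00.
Oliver ∩ Pablo ∩ Ulla ∩ Emeka: 09:30-11:00, 13:00-14:00, 16:00-17:00.
Oliver ∩ Pablo ∩ Ulla ∩ Emeka ∩ Idris: 09:30-11:00, 13:00-14:00, 16:00-17:00.
Those are the intersection windows.
The last common window of at least 60 minutes is 16:00-17:00; a 60-minute meeting can start as late as 16:00 and still end by 17:00.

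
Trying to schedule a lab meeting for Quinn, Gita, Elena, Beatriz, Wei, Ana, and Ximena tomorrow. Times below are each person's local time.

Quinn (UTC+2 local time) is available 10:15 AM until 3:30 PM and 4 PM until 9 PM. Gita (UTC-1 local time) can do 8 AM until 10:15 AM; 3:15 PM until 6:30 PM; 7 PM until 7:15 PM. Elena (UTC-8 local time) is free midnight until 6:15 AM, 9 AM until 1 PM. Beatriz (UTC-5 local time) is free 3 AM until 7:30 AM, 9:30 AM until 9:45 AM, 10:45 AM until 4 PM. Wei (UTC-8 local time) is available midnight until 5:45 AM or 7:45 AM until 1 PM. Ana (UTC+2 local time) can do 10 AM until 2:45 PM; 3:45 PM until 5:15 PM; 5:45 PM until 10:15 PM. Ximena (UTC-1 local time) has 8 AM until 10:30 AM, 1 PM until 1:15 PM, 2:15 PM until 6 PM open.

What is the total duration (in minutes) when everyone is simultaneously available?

Quinn in UTC: 08:15-13:30, 14:00-19:00 (subtract 2h to convert from UTC+2).
Gita in UTC: 09:00-11:15, 16:15-19:30, 20:00-20:15 (add 1h to convert from UTC-1).
Elena in UTC: 08:00-14:15, 17:00-21:00 (add 8h to convert from UTC-8).
Beatriz in UTC: 08:00-12:30, 14:30-14:45, 15:45-21:00 (add 5h to convert from UTC-5).
Wei in UTC: 08:00-13:45, 15:45-21:00 (add 8h to convert from UTC-8).
Ana in UTC: 08:00-12:45, 13:45-15:15, 15:45-20:15 (subtract 2h to convert from UTC+2).
Ximena in UTC: 09:00-11:30, 14:00-14:15, 15:15-19:00 (add 1h to convert from UTC-1).
Quinn ∩ Gita: 09:00-11:15, 16:15-19:00.
Quinn ∩ Gita ∩ Elena: 09:00-11:15, 17:00-19:00.
Quinn ∩ Gita ∩ Elena ∩ Beatriz: 09:00-11:15, 17:00-19:00.
Quinn ∩ Gita ∩ Elena ∩ Beatriz ∩ Wei: 09:00-11:15, 17:00-19:00.
Quinn ∩ Gita ∩ Elena ∩ Beatriz ∩ Wei ∩ Ana: 09:00-11:15, 17:00-19:00.
Quinn ∩ Gita ∩ Elena ∩ Beatriz ∩ Wei ∩ Ana ∩ Ximena: 09:00-11:15, 17:00-19:00.
So the common availability across everyone is 09:00-11:15, 17:00-19:00.
Summing the common windows: 135 + 120 = 255 minutes.

255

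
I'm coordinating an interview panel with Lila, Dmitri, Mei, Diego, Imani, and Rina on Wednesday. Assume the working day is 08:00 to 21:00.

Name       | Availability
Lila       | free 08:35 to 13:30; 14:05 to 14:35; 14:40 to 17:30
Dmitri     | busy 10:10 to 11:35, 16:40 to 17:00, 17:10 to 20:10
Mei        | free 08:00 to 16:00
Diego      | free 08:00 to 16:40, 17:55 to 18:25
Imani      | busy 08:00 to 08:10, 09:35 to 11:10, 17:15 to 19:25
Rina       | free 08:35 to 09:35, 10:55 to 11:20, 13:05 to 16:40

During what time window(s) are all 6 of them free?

08:35-09:35, 13:05-13:30, 14:05-14:35, 14:40-16:00

Lila free: 08:35-13:30, 14:05-14:35, 14:40-17:30.
Dmitri free: 08:00-10:10, 11:35-16:40, 17:00-17:10, 20:10-21:00 (invert busy blocks within the working day).
Mei free: 08:00-16:00.
Diego free: 08:00-16:40, 17:55-18:25.
Imani free: 08:10-09:35, 11:10-17:15, 19:25-21:00 (invert busy blocks within the working day).
Rina free: 08:35-09:35, 10:55-11:20, 13:05-16:40.
Lila ∩ Dmitri: 08:35-10:10, 11:35-13:30, 14:05-14:35, 14:40-16:40, 17:00-17:10.
Lila ∩ Dmitri ∩ Mei: 08:35-10:10, 11:35-13:30, 14:05-14:35, 14:40-16:00.
Lila ∩ Dmitri ∩ Mei ∩ Diego: 08:35-10:10, 11:35-13:30, 14:05-14:35, 14:40-16:00.
Lila ∩ Dmitri ∩ Mei ∩ Diego ∩ Imani: 08:35-09:35, 11:35-13:30, 14:05-14:35, 14:40-16:00.
Lila ∩ Dmitri ∩ Mei ∩ Diego ∩ Imani ∩ Rina: 08:35-09:35, 13:05-13:30, 14:05-14:35, 14:40-16:00.
Those are the intersection windows.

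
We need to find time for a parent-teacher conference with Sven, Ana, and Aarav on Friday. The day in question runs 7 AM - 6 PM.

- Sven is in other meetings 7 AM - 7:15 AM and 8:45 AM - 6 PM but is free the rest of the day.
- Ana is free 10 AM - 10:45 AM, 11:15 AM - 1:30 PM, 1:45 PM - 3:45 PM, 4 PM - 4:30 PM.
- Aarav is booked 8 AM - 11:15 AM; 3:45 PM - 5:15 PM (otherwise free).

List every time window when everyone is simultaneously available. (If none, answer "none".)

Sven free: 07:15-08:45 (invert busy blocks within the working day).
Ana free: 10:00-10:45, 11:15-13:30, 13:45-15:45, 16:00-16:30.
Aarav free: 07:00-08:00, 11:15-15:45, 17:15-18:00 (invert busy blocks within the working day).
Sven ∩ Ana: ∅.
Sven ∩ Ana ∩ Aarav: ∅.
There is no time when everyone is free.

none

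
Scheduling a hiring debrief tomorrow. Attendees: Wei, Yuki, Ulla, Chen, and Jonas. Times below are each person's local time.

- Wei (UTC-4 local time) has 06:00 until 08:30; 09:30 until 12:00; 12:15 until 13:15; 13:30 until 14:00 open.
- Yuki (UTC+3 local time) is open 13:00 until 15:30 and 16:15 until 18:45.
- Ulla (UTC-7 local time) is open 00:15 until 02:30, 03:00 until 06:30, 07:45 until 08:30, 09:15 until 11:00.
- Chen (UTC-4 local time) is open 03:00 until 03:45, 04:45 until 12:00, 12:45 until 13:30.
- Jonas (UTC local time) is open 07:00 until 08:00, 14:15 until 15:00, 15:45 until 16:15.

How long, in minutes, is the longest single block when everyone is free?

15

Wei in UTC: 10:00-12:30, 13:30-16:00, 16:15-17:15, 17:30-18:00 (add 4h to convert from UTC-4).
Yuki in UTC: 10:00-12:30, 13:15-15:45 (subtract 3h to convert from UTC+3).
Ulla in UTC: 07:15-09:30, 10:00-13:30, 14:45-15:30, 16:15-18:00 (add 7h to convert from UTC-7).
Chen in UTC: 07:00-07:45, 08:45-16:00, 16:45-17:30 (add 4h to convert from UTC-4).
Jonas in UTC: 07:00-08:00, 14:15-15:00, 15:45-16:15.
Wei ∩ Yuki: 10:00-12:30, 13:30-15:45.
Wei ∩ Yuki ∩ Ulla: 10:00-12:30, 14:45-15:30.
Wei ∩ Yuki ∩ Ulla ∩ Chen: 10:00-12:30, 14:45-15:30.
Wei ∩ Yuki ∩ Ulla ∩ Chen ∩ Jonas: 14:45-15:00.
Those are the intersection windows.
The longest is 14:45-15:00 at 15 minutes.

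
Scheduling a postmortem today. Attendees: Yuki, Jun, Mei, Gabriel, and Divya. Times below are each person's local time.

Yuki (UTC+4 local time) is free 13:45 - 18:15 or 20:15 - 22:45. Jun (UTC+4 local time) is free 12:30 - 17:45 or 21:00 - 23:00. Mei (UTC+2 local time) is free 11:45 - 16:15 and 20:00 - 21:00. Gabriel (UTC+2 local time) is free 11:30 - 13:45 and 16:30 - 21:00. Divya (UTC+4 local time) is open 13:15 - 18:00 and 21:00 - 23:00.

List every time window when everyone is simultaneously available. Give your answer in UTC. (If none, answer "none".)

Yuki in UTC: 09:45-14:15, 16:15-18:45 (subtract 4h to convert from UTC+4).
Jun in UTC: 08:30-13:45, 17:00-19:00 (subtract 4h to convert from UTC+4).
Mei in UTC: 09:45-14:15, 18:00-19:00 (subtract 2h to convert from UTC+2).
Gabriel in UTC: 09:30-11:45, 14:30-19:00 (subtract 2h to convert from UTC+2).
Divya in UTC: 09:15-14:00, 17:00-19:00 (subtract 4h to convert from UTC+4).
Yuki ∩ Jun: 09:45-13:45, 17:00-18:45.
Yuki ∩ Jun ∩ Mei: 09:45-13:45, 18:00-18:45.
Yuki ∩ Jun ∩ Mei ∩ Gabriel: 09:45-11:45, 18:00-18:45.
Yuki ∩ Jun ∩ Mei ∩ Gabriel ∩ Divya: 09:45-11:45, 18:00-18:45.
So the common availability across everyone is 09:45-11:45, 18:00-18:45.

09:45-11:45, 18:00-18:45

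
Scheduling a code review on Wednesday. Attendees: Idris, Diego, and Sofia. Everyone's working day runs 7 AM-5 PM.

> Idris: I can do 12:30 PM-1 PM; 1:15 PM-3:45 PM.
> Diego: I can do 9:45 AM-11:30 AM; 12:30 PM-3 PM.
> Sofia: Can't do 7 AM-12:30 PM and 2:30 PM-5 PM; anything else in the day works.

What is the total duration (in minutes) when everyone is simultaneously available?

Idris free: 12:30-13:00, 13:15-15:45.
Diego free: 09:45-11:30, 12:30-15:00.
Sofia free: 12:30-14:30 (invert busy blocks within the working day).
Idris ∩ Diego: 12:30-13:00, 13:15-15:00.
Idris ∩ Diego ∩ Sofia: 12:30-13:00, 13:15-14:30.
So the common availability across everyone is 12:30-13:00, 13:15-14:30.
Summing the common windows: 30 + 75 = 105 minutes.

105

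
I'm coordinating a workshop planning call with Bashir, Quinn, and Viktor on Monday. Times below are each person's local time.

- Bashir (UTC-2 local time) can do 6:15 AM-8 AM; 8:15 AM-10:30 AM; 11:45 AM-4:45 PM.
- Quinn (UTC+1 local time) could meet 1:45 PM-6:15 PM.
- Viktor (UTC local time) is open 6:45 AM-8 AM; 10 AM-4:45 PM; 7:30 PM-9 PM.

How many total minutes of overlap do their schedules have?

180

Bashir in UTC: 08:15-10:00, 10:15-12:30, 13:45-18:45 (add 2h to convert from UTC-2).
Quinn in UTC: 12:45-17:15 (subtract 1h to convert from UTC+1).
Viktor in UTC: 06:45-08:00, 10:00-16:45, 19:30-21:00.
Bashir ∩ Quinn: 13:45-17:15.
Bashir ∩ Quinn ∩ Viktor: 13:45-16:45.
That's a single block of 180 minutes.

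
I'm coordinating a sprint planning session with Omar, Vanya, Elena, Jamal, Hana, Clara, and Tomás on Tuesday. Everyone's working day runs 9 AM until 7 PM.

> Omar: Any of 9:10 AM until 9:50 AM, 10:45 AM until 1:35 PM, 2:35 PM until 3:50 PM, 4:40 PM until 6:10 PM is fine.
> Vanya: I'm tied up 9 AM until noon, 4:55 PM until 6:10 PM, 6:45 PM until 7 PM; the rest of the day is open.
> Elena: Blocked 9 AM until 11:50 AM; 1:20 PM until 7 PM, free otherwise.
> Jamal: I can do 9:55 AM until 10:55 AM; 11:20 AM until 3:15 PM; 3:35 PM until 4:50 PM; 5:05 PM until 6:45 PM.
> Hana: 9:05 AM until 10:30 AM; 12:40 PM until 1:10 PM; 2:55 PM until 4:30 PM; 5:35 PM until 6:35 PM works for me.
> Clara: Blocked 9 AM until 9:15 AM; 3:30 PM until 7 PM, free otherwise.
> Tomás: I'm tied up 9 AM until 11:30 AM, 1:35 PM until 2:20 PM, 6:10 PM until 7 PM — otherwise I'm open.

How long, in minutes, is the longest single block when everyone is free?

Omar free: 09:10-09:50, 10:45-13:35, 14:35-15:50, 16:40-18:10.
Vanya free: 12:00-16:55, 18:10-18:45 (invert busy blocks within the working day).
Elena free: 11:50-13:20 (invert busy blocks within the working day).
Jamal free: 09:55-10:55, 11:20-15:15, 15:35-16:50, 17:05-18:45.
Hana free: 09:05-10:30, 12:40-13:10, 14:55-16:30, 17:35-18:35.
Clara free: 09:15-15:30 (invert busy blocks within the working day).
Tomás free: 11:30-13:35, 14:20-18:10 (invert busy blocks within the working day).
Omar ∩ Vanya: 12:00-13:35, 14:35-15:50, 16:40-16:55.
Omar ∩ Vanya ∩ Elena: 12:00-13:20.
Omar ∩ Vanya ∩ Elena ∩ Jamal: 12:00-13:20.
Omar ∩ Vanya ∩ Elena ∩ Jamal ∩ Hana: 12:40-13:10.
Omar ∩ Vanya ∩ Elena ∩ Jamal ∩ Hana ∩ Clara: 12:40-13:10.
Omar ∩ Vanya ∩ Elena ∩ Jamal ∩ Hana ∩ Clara ∩ Tomás: 12:40-13:10.
The longest is 12:40-13:10 at 30 minutes.

30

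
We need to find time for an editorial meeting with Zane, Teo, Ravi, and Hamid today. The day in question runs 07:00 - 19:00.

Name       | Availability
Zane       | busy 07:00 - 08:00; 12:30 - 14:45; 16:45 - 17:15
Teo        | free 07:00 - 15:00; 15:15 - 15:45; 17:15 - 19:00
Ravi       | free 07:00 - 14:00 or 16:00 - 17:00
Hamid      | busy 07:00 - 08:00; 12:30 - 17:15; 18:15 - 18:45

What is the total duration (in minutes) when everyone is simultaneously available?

270

Zane free: 08:00-12:30, 14:45-16:45, 17:15-19:00 (invert busy blocks within the working day).
Teo free: 07:00-15:00, 15:15-15:45, 17:15-19:00.
Ravi free: 07:00-14:00, 16:00-17:00.
Hamid free: 08:00-12:30, 17:15-18:15, 18:45-19:00 (invert busy blocks within the working day).
Zane ∩ Teo: 08:00-12:30, 14:45-15:00, 15:15-15:45, 17:15-19:00.
Zane ∩ Teo ∩ Ravi: 08:00-12:30.
Zane ∩ Teo ∩ Ravi ∩ Hamid: 08:00-12:30.
That's a single block of 270 minutes.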